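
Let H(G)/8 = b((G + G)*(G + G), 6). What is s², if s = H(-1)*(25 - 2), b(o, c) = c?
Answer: 1218816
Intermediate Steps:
H(G) = 48 (H(G) = 8*6 = 48)
s = 1104 (s = 48*(25 - 2) = 48*23 = 1104)
s² = 1104² = 1218816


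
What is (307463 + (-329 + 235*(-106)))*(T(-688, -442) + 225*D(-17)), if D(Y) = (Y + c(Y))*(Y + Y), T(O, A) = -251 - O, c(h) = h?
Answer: 73529794288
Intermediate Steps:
D(Y) = 4*Y² (D(Y) = (Y + Y)*(Y + Y) = (2*Y)*(2*Y) = 4*Y²)
(307463 + (-329 + 235*(-106)))*(T(-688, -442) + 225*D(-17)) = (307463 + (-329 + 235*(-106)))*((-251 - 1*(-688)) + 225*(4*(-17)²)) = (307463 + (-329 - 24910))*((-251 + 688) + 225*(4*289)) = (307463 - 25239)*(437 + 225*1156) = 282224*(437 + 260100) = 282224*260537 = 73529794288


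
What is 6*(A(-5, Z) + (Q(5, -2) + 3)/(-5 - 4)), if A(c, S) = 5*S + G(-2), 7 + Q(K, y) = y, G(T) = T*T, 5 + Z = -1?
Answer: -152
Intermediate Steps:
Z = -6 (Z = -5 - 1 = -6)
G(T) = T²
Q(K, y) = -7 + y
A(c, S) = 4 + 5*S (A(c, S) = 5*S + (-2)² = 5*S + 4 = 4 + 5*S)
6*(A(-5, Z) + (Q(5, -2) + 3)/(-5 - 4)) = 6*((4 + 5*(-6)) + ((-7 - 2) + 3)/(-5 - 4)) = 6*((4 - 30) + (-9 + 3)/(-9)) = 6*(-26 - 6*(-⅑)) = 6*(-26 + ⅔) = 6*(-76/3) = -152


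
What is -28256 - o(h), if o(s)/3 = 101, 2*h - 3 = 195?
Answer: -28559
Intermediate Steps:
h = 99 (h = 3/2 + (1/2)*195 = 3/2 + 195/2 = 99)
o(s) = 303 (o(s) = 3*101 = 303)
-28256 - o(h) = -28256 - 1*303 = -28256 - 303 = -28559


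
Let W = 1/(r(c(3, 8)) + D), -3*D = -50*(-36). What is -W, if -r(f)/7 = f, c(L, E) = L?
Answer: 1/621 ≈ 0.0016103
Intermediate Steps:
r(f) = -7*f
D = -600 (D = -(-50)*(-36)/3 = -⅓*1800 = -600)
W = -1/621 (W = 1/(-7*3 - 600) = 1/(-21 - 600) = 1/(-621) = -1/621 ≈ -0.0016103)
-W = -1*(-1/621) = 1/621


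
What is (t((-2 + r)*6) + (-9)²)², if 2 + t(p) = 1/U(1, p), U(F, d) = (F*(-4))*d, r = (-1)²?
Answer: 3598609/576 ≈ 6247.6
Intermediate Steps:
r = 1
U(F, d) = -4*F*d (U(F, d) = (-4*F)*d = -4*F*d)
t(p) = -2 - 1/(4*p) (t(p) = -2 + 1/(-4*1*p) = -2 + 1/(-4*p) = -2 - 1/(4*p))
(t((-2 + r)*6) + (-9)²)² = ((-2 - 1/(6*(-2 + 1))/4) + (-9)²)² = ((-2 - 1/(4*((-1*6)))) + 81)² = ((-2 - ¼/(-6)) + 81)² = ((-2 - ¼*(-⅙)) + 81)² = ((-2 + 1/24) + 81)² = (-47/24 + 81)² = (1897/24)² = 3598609/576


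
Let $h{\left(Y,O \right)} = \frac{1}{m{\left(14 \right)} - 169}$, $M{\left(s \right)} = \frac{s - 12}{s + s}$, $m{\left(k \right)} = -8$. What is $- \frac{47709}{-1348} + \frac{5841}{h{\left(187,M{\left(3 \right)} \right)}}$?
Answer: $- \frac{1393591527}{1348} \approx -1.0338 \cdot 10^{6}$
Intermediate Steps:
$M{\left(s \right)} = \frac{-12 + s}{2 s}$
$h{\left(Y,O \right)} = - \frac{1}{177}$ ($h{\left(Y,O \right)} = \frac{1}{-8 - 169} = \frac{1}{-177} = - \frac{1}{177}$)
$- \frac{47709}{-1348} + \frac{5841}{h{\left(187,M{\left(3 \right)} \right)}} = - \frac{47709}{-1348} + \frac{5841}{- \frac{1}{177}} = \left(-47709\right) \left(- \frac{1}{1348}\right) + 5841 \left(-177\right) = \frac{47709}{1348} - 1033857 = - \frac{1393591527}{1348}$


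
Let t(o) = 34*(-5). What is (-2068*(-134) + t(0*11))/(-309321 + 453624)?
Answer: 92314/48101 ≈ 1.9192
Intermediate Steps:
t(o) = -170
(-2068*(-134) + t(0*11))/(-309321 + 453624) = (-2068*(-134) - 170)/(-309321 + 453624) = (277112 - 170)/144303 = 276942*(1/144303) = 92314/48101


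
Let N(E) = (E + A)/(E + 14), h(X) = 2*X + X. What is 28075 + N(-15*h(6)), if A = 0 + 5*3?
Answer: 7187455/256 ≈ 28076.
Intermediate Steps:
A = 15 (A = 0 + 15 = 15)
h(X) = 3*X
N(E) = (15 + E)/(14 + E) (N(E) = (E + 15)/(E + 14) = (15 + E)/(14 + E))
28075 + N(-15*h(6)) = 28075 + (15 - 45*6)/(14 - 45*6) = 28075 + (15 - 15*18)/(14 - 15*18) = 28075 + (15 - 270)/(14 - 270) = 28075 - 255/(-256) = 28075 - 1/256*(-255) = 28075 + 255/256 = 7187455/256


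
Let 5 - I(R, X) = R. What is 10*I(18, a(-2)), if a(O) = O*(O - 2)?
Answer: -130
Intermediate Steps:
a(O) = O*(-2 + O)
I(R, X) = 5 - R
10*I(18, a(-2)) = 10*(5 - 1*18) = 10*(5 - 18) = 10*(-13) = -130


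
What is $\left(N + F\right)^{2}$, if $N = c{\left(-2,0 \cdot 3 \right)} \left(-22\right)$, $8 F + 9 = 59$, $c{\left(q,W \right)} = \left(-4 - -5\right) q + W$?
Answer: $\frac{40401}{16} \approx 2525.1$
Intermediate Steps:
$c{\left(q,W \right)} = W + q$ ($c{\left(q,W \right)} = \left(-4 + 5\right) q + W = 1 q + W = q + W = W + q$)
$F = \frac{25}{4}$ ($F = - \frac{9}{8} + \frac{1}{8} \cdot 59 = - \frac{9}{8} + \frac{59}{8} = \frac{25}{4} \approx 6.25$)
$N = 44$ ($N = \left(0 \cdot 3 - 2\right) \left(-22\right) = \left(0 - 2\right) \left(-22\right) = \left(-2\right) \left(-22\right) = 44$)
$\left(N + F\right)^{2} = \left(44 + \frac{25}{4}\right)^{2} = \left(\frac{201}{4}\right)^{2} = \frac{40401}{16}$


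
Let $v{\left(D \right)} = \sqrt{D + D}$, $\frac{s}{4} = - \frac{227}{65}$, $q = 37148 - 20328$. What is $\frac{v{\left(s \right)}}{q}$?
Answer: $\frac{i \sqrt{29510}}{546650} \approx 0.00031425 i$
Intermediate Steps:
$q = 16820$ ($q = 37148 - 20328 = 16820$)
$s = - \frac{908}{65}$ ($s = 4 \left(- \frac{227}{65}\right) = - \frac{908}{65} \approx -13.969$)
$v{\left(D \right)} = \sqrt{2} \sqrt{D}$ ($v{\left(D \right)} = \sqrt{2 D} = \sqrt{2} \sqrt{D}$)
$\frac{v{\left(s \right)}}{q} = \frac{\sqrt{2} \sqrt{- \frac{908}{65}}}{16820} = \sqrt{2} \frac{2 i \sqrt{14755}}{65} \cdot \frac{1}{16820} = \frac{2 i \sqrt{29510}}{65} \cdot \frac{1}{16820} = \frac{i \sqrt{29510}}{546650}$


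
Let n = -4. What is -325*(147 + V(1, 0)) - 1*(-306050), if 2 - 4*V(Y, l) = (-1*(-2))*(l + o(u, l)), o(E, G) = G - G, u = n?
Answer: 516225/2 ≈ 2.5811e+5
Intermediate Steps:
u = -4
o(E, G) = 0
V(Y, l) = 1/2 - l/2 (V(Y, l) = 1/2 - (-1*(-2))*(l + 0)/4 = 1/2 - l/2)
-325*(147 + V(1, 0)) - 1*(-306050) = -325*(147 + (1/2 - 1/2*0)) - 1*(-306050) = -325*(147 + (1/2 + 0)) + 306050 = -325*(147 + 1/2) + 306050 = -325*295/2 + 306050 = -95875/2 + 306050 = 516225/2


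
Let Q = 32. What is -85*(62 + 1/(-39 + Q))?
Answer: -36805/7 ≈ -5257.9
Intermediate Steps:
-85*(62 + 1/(-39 + Q)) = -85*(62 + 1/(-39 + 32)) = -85*(62 + 1/(-7)) = -85*(62 - 1/7) = -85*433/7 = -36805/7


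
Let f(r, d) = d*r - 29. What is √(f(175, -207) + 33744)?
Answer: I*√2510 ≈ 50.1*I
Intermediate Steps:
f(r, d) = -29 + d*r
√(f(175, -207) + 33744) = √((-29 - 207*175) + 33744) = √((-29 - 36225) + 33744) = √(-36254 + 33744) = √(-2510) = I*√2510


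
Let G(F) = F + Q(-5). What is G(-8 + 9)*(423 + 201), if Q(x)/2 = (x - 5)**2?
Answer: 125424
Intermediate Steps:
Q(x) = 2*(-5 + x)**2 (Q(x) = 2*(x - 5)**2 = 2*(-5 + x)**2)
G(F) = 200 + F (G(F) = F + 2*(-5 - 5)**2 = F + 2*(-10)**2 = F + 2*100 = F + 200 = 200 + F)
G(-8 + 9)*(423 + 201) = (200 + (-8 + 9))*(423 + 201) = (200 + 1)*624 = 201*624 = 125424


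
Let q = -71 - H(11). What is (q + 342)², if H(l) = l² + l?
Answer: 19321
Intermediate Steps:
H(l) = l + l²
q = -203 (q = -71 - 11*(1 + 11) = -71 - 11*12 = -71 - 1*132 = -71 - 132 = -203)
(q + 342)² = (-203 + 342)² = 139² = 19321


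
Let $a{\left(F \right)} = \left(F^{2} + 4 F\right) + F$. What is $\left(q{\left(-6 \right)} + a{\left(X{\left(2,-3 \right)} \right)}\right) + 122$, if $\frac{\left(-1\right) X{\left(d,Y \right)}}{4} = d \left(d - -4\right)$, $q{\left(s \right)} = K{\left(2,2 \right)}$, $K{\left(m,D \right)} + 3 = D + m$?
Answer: $2187$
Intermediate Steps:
$K{\left(m,D \right)} = -3 + D + m$ ($K{\left(m,D \right)} = -3 + \left(D + m\right) = -3 + D + m$)
$q{\left(s \right)} = 1$ ($q{\left(s \right)} = -3 + 2 + 2 = 1$)
$X{\left(d,Y \right)} = - 4 d \left(4 + d\right)$ ($X{\left(d,Y \right)} = - 4 d \left(d - -4\right) = - 4 d \left(d + 4\right) = - 4 d \left(4 + d\right)$)
$a{\left(F \right)} = F^{2} + 5 F$
$\left(q{\left(-6 \right)} + a{\left(X{\left(2,-3 \right)} \right)}\right) + 122 = \left(1 + \left(-4\right) 2 \left(4 + 2\right) \left(5 - 8 \left(4 + 2\right)\right)\right) + 122 = \left(1 + \left(-4\right) 2 \cdot 6 \left(5 - 8 \cdot 6\right)\right) + 122 = \left(1 - 48 \left(5 - 48\right)\right) + 122 = \left(1 - -2064\right) + 122 = \left(1 + 2064\right) + 122 = 2065 + 122 = 2187$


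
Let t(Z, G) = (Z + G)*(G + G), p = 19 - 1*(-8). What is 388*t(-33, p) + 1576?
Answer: -124136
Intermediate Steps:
p = 27 (p = 19 + 8 = 27)
t(Z, G) = 2*G*(G + Z) (t(Z, G) = (G + Z)*(2*G) = 2*G*(G + Z))
388*t(-33, p) + 1576 = 388*(2*27*(27 - 33)) + 1576 = 388*(2*27*(-6)) + 1576 = 388*(-324) + 1576 = -125712 + 1576 = -124136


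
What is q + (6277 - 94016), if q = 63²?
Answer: -83770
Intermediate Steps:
q = 3969
q + (6277 - 94016) = 3969 + (6277 - 94016) = 3969 - 87739 = -83770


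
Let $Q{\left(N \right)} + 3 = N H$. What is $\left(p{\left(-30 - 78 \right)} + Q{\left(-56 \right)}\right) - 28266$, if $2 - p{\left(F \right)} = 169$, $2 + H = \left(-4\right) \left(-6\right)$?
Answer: $-29668$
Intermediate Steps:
$H = 22$ ($H = -2 - -24 = -2 + 24 = 22$)
$p{\left(F \right)} = -167$ ($p{\left(F \right)} = 2 - 169 = -167$)
$Q{\left(N \right)} = -3 + 22 N$ ($Q{\left(N \right)} = -3 + N 22 = -3 + 22 N$)
$\left(p{\left(-30 - 78 \right)} + Q{\left(-56 \right)}\right) - 28266 = \left(-167 + \left(-3 + 22 \left(-56\right)\right)\right) - 28266 = \left(-167 - 1235\right) - 28266 = -1402 - 28266 = -29668$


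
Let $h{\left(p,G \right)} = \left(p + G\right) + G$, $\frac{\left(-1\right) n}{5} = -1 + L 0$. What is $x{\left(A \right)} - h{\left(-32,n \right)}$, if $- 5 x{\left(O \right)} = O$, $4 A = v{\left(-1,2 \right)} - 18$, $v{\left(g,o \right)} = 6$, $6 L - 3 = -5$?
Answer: $\frac{113}{5} \approx 22.6$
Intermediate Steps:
$L = - \frac{1}{3}$ ($L = \frac{1}{2} + \frac{1}{6} \left(-5\right) = \frac{1}{2} - \frac{5}{6} = - \frac{1}{3} \approx -0.33333$)
$n = 5$ ($n = - 5 \left(-1 - 0\right) = - 5 \left(-1 + 0\right) = \left(-5\right) \left(-1\right) = 5$)
$A = -3$ ($A = \frac{6 - 18}{4} = \frac{1}{4} \left(-12\right) = -3$)
$x{\left(O \right)} = - \frac{O}{5}$
$h{\left(p,G \right)} = p + 2 G$ ($h{\left(p,G \right)} = \left(G + p\right) + G = p + 2 G$)
$x{\left(A \right)} - h{\left(-32,n \right)} = \left(- \frac{1}{5}\right) \left(-3\right) - \left(-32 + 2 \cdot 5\right) = \frac{3}{5} - \left(-32 + 10\right) = \frac{3}{5} - -22 = \frac{3}{5} + 22 = \frac{113}{5}$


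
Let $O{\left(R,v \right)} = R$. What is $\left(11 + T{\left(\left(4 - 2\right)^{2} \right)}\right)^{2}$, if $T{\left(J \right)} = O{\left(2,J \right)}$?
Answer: $169$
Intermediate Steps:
$T{\left(J \right)} = 2$
$\left(11 + T{\left(\left(4 - 2\right)^{2} \right)}\right)^{2} = \left(11 + 2\right)^{2} = 13^{2} = 169$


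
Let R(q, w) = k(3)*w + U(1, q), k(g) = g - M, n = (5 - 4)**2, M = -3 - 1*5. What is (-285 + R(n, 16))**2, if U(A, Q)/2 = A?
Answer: 11449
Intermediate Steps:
M = -8 (M = -3 - 5 = -8)
U(A, Q) = 2*A
n = 1 (n = 1**2 = 1)
k(g) = 8 + g (k(g) = g - 1*(-8) = g + 8 = 8 + g)
R(q, w) = 2 + 11*w (R(q, w) = (8 + 3)*w + 2*1 = 11*w + 2 = 2 + 11*w)
(-285 + R(n, 16))**2 = (-285 + (2 + 11*16))**2 = (-285 + (2 + 176))**2 = (-285 + 178)**2 = (-107)**2 = 11449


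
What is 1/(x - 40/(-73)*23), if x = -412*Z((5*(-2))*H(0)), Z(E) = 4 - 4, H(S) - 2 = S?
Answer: 73/920 ≈ 0.079348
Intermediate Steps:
H(S) = 2 + S
Z(E) = 0
x = 0 (x = -412*0 = 0)
1/(x - 40/(-73)*23) = 1/(0 - 40/(-73)*23) = 1/(0 - 40*(-1/73)*23) = 1/(0 + (40/73)*23) = 1/(0 + 920/73) = 1/(920/73) = 73/920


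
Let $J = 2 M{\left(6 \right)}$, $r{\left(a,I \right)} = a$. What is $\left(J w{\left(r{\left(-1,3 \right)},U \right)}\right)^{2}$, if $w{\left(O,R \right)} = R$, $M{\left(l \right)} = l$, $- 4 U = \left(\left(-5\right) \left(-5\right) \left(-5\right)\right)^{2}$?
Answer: $2197265625$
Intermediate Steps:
$U = - \frac{15625}{4}$ ($U = - \frac{\left(\left(-5\right) \left(-5\right) \left(-5\right)\right)^{2}}{4} = - \frac{\left(25 \left(-5\right)\right)^{2}}{4} = - \frac{\left(-125\right)^{2}}{4} = \left(- \frac{1}{4}\right) 15625 = - \frac{15625}{4} \approx -3906.3$)
$J = 12$ ($J = 2 \cdot 6 = 12$)
$\left(J w{\left(r{\left(-1,3 \right)},U \right)}\right)^{2} = \left(12 \left(- \frac{15625}{4}\right)\right)^{2} = \left(-46875\right)^{2} = 2197265625$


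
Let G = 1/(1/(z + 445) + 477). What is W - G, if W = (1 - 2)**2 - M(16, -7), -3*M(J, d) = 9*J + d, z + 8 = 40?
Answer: 31852769/682590 ≈ 46.665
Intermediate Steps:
z = 32 (z = -8 + 40 = 32)
M(J, d) = -3*J - d/3 (M(J, d) = -(9*J + d)/3 = -(d + 9*J)/3 = -3*J - d/3)
W = 140/3 (W = (1 - 2)**2 - (-3*16 - 1/3*(-7)) = (-1)**2 - (-48 + 7/3) = 1 - 1*(-137/3) = 1 + 137/3 = 140/3 ≈ 46.667)
G = 477/227530 (G = 1/(1/(32 + 445) + 477) = 1/(1/477 + 477) = 1/(227530/477) = 477/227530 ≈ 0.0020964)
W - G = 140/3 - 1*477/227530 = 140/3 - 477/227530 = 31852769/682590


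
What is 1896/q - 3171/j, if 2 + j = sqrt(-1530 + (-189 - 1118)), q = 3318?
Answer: 18586/6629 + 1057*I*sqrt(2837)/947 ≈ 2.8037 + 59.45*I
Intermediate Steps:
j = -2 + I*sqrt(2837) (j = -2 + sqrt(-1530 + (-189 - 1118)) = -2 + sqrt(-1530 - 1307) = -2 + sqrt(-2837) = -2 + I*sqrt(2837) ≈ -2.0 + 53.263*I)
1896/q - 3171/j = 1896/3318 - 3171/(-2 + I*sqrt(2837)) = 1896*(1/3318) - 3171/(-2 + I*sqrt(2837)) = 4/7 - 3171/(-2 + I*sqrt(2837))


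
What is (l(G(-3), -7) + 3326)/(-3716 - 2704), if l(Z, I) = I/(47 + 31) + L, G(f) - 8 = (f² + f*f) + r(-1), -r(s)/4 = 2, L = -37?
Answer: -51307/100152 ≈ -0.51229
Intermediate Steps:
r(s) = -8 (r(s) = -4*2 = -8)
G(f) = 2*f² (G(f) = 8 + ((f² + f*f) - 8) = 8 + ((f² + f²) - 8) = 8 + (2*f² - 8) = 8 + (-8 + 2*f²) = 2*f²)
l(Z, I) = -37 + I/78 (l(Z, I) = I/(47 + 31) - 37 = I/78 - 37 = -37 + I/78)
(l(G(-3), -7) + 3326)/(-3716 - 2704) = ((-37 + (1/78)*(-7)) + 3326)/(-3716 - 2704) = ((-37 - 7/78) + 3326)/(-6420) = (-2893/78 + 3326)*(-1/6420) = (256535/78)*(-1/6420) = -51307/100152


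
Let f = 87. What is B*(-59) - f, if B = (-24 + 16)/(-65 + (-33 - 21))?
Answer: -10825/119 ≈ -90.966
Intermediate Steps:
B = 8/119 (B = -8/(-65 - 54) = -8/(-119) = -8*(-1/119) = 8/119 ≈ 0.067227)
B*(-59) - f = (8/119)*(-59) - 1*87 = -472/119 - 87 = -10825/119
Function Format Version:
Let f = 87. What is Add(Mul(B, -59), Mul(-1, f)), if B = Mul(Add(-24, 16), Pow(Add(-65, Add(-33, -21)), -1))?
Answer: Rational(-10825, 119) ≈ -90.966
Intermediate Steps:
B = Rational(8, 119) (B = Mul(-8, Pow(Add(-65, -54), -1)) = Mul(-8, Pow(-119, -1)) = Mul(-8, Rational(-1, 119)) = Rational(8, 119) ≈ 0.067227)
Add(Mul(B, -59), Mul(-1, f)) = Add(Mul(Rational(8, 119), -59), Mul(-1, 87)) = Add(Rational(-472, 119), -87) = Rational(-10825, 119)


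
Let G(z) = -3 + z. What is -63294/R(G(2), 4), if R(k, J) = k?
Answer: 63294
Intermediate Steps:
-63294/R(G(2), 4) = -63294/(-3 + 2) = -63294/(-1) = -63294*(-1) = -10549*(-6) = 63294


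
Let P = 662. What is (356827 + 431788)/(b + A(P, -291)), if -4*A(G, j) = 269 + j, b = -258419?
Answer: -1577230/516827 ≈ -3.0518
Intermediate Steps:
A(G, j) = -269/4 - j/4 (A(G, j) = -(269 + j)/4 = -269/4 - j/4)
(356827 + 431788)/(b + A(P, -291)) = (356827 + 431788)/(-258419 + (-269/4 - ¼*(-291))) = 788615/(-258419 + (-269/4 + 291/4)) = 788615/(-258419 + 11/2) = 788615/(-516827/2) = 788615*(-2/516827) = -1577230/516827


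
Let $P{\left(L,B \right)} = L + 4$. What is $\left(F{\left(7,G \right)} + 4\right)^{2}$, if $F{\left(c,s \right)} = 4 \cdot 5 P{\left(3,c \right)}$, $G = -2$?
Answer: $20736$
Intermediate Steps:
$P{\left(L,B \right)} = 4 + L$
$F{\left(c,s \right)} = 140$ ($F{\left(c,s \right)} = 4 \cdot 5 \left(4 + 3\right) = 20 \cdot 7 = 140$)
$\left(F{\left(7,G \right)} + 4\right)^{2} = \left(140 + 4\right)^{2} = 144^{2} = 20736$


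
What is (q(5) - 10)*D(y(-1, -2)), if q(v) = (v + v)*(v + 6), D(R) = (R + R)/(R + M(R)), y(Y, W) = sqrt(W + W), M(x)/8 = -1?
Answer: 200/17 - 800*I/17 ≈ 11.765 - 47.059*I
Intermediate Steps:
M(x) = -8 (M(x) = 8*(-1) = -8)
y(Y, W) = sqrt(2)*sqrt(W) (y(Y, W) = sqrt(2*W) = sqrt(2)*sqrt(W))
D(R) = 2*R/(-8 + R) (D(R) = (R + R)/(R - 8) = (2*R)/(-8 + R) = 2*R/(-8 + R))
q(v) = 2*v*(6 + v) (q(v) = (2*v)*(6 + v) = 2*v*(6 + v))
(q(5) - 10)*D(y(-1, -2)) = (2*5*(6 + 5) - 10)*(2*(sqrt(2)*sqrt(-2))/(-8 + sqrt(2)*sqrt(-2))) = (2*5*11 - 10)*(2*(sqrt(2)*(I*sqrt(2)))/(-8 + sqrt(2)*(I*sqrt(2)))) = (110 - 10)*(2*(2*I)/(-8 + 2*I)) = 100*(2*(2*I)*((-8 - 2*I)/68)) = 100*(I*(-8 - 2*I)/17) = 100*I*(-8 - 2*I)/17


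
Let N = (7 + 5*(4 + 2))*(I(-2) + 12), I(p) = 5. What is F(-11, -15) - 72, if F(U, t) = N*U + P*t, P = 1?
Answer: -7006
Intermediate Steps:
N = 629 (N = (7 + 5*(4 + 2))*(5 + 12) = (7 + 5*6)*17 = (7 + 30)*17 = 37*17 = 629)
F(U, t) = t + 629*U (F(U, t) = 629*U + 1*t = 629*U + t = t + 629*U)
F(-11, -15) - 72 = (-15 + 629*(-11)) - 72 = (-15 - 6919) - 72 = -6934 - 72 = -7006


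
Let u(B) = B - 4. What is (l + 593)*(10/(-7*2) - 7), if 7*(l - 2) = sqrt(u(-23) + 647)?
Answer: -4590 - 108*sqrt(155)/49 ≈ -4617.4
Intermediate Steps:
u(B) = -4 + B
l = 2 + 2*sqrt(155)/7 (l = 2 + sqrt((-4 - 23) + 647)/7 = 2 + sqrt(-27 + 647)/7 = 2 + sqrt(620)/7 = 2 + (2*sqrt(155))/7 = 2 + 2*sqrt(155)/7 ≈ 5.5571)
(l + 593)*(10/(-7*2) - 7) = ((2 + 2*sqrt(155)/7) + 593)*(10/(-7*2) - 7) = (595 + 2*sqrt(155)/7)*(10/(-14) - 7) = (595 + 2*sqrt(155)/7)*(-1/14*10 - 7) = (595 + 2*sqrt(155)/7)*(-5/7 - 7) = (595 + 2*sqrt(155)/7)*(-54/7) = -4590 - 108*sqrt(155)/49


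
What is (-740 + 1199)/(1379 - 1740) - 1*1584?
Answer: -572283/361 ≈ -1585.3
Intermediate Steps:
(-740 + 1199)/(1379 - 1740) - 1*1584 = 459/(-361) - 1584 = 459*(-1/361) - 1584 = -459/361 - 1584 = -572283/361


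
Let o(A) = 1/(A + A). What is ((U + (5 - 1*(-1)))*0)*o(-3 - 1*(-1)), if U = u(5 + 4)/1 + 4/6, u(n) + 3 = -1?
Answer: 0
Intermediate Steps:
u(n) = -4 (u(n) = -3 - 1 = -4)
U = -10/3 (U = -4/1 + 4/6 = -4*1 + 4*(⅙) = -4 + ⅔ = -10/3 ≈ -3.3333)
o(A) = 1/(2*A)
((U + (5 - 1*(-1)))*0)*o(-3 - 1*(-1)) = ((-10/3 + (5 - 1*(-1)))*0)*(1/(2*(-3 - 1*(-1)))) = ((-10/3 + (5 + 1))*0)*(1/(2*(-3 + 1))) = ((-10/3 + 6)*0)*((½)/(-2)) = ((8/3)*0)*((½)*(-½)) = 0*(-¼) = 0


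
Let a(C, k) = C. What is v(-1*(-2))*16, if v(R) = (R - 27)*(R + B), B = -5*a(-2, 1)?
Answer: -4800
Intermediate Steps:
B = 10 (B = -5*(-2) = 10)
v(R) = (-27 + R)*(10 + R) (v(R) = (R - 27)*(R + 10) = (-27 + R)*(10 + R))
v(-1*(-2))*16 = (-270 + (-1*(-2))**2 - (-17)*(-2))*16 = (-270 + 2**2 - 17*2)*16 = (-270 + 4 - 34)*16 = -300*16 = -4800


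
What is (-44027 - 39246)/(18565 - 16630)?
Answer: -83273/1935 ≈ -43.035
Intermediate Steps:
(-44027 - 39246)/(18565 - 16630) = -83273/1935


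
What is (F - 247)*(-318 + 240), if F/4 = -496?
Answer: 174018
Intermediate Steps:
F = -1984 (F = 4*(-496) = -1984)
(F - 247)*(-318 + 240) = (-1984 - 247)*(-318 + 240) = -2231*(-78) = 174018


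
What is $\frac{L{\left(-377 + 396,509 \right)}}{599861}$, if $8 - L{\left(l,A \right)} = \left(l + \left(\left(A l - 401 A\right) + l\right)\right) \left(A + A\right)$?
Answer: $\frac{197899208}{599861} \approx 329.91$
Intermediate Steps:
$L{\left(l,A \right)} = 8 - 2 A \left(- 401 A + 2 l + A l\right)$ ($L{\left(l,A \right)} = 8 - \left(l + \left(\left(A l - 401 A\right) + l\right)\right) \left(A + A\right) = 8 - \left(l + \left(\left(- 401 A + A l\right) + l\right)\right) 2 A = 8 - \left(l + \left(l - 401 A + A l\right)\right) 2 A = 8 - \left(- 401 A + 2 l + A l\right) 2 A = 8 - 2 A \left(- 401 A + 2 l + A l\right)$)
$\frac{L{\left(-377 + 396,509 \right)}}{599861} = \frac{8 + 802 \cdot 509^{2} - 2036 \left(-377 + 396\right) - 2 \left(-377 + 396\right) 509^{2}}{599861} = \left(8 + 802 \cdot 259081 - 2036 \cdot 19 - 38 \cdot 259081\right) \frac{1}{599861} = \left(8 + 207782962 - 38684 - 9845078\right) \frac{1}{599861} = 197899208 \cdot \frac{1}{599861} = \frac{197899208}{599861}$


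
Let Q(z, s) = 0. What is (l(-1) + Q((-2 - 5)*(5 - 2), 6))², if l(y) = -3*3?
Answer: 81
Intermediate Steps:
l(y) = -9
(l(-1) + Q((-2 - 5)*(5 - 2), 6))² = (-9 + 0)² = (-9)² = 81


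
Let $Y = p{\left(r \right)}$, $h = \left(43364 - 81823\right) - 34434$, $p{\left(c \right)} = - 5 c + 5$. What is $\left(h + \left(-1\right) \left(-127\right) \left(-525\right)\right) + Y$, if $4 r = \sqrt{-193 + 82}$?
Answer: $-139563 - \frac{5 i \sqrt{111}}{4} \approx -1.3956 \cdot 10^{5} - 13.17 i$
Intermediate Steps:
$r = \frac{i \sqrt{111}}{4}$ ($r = \frac{\sqrt{-193 + 82}}{4} = \frac{\sqrt{-111}}{4} = \frac{i \sqrt{111}}{4} \approx 2.6339 i$)
$p{\left(c \right)} = 5 - 5 c$
$h = -72893$ ($h = -38459 - 34434 = -72893$)
$Y = 5 - \frac{5 i \sqrt{111}}{4}$ ($Y = 5 - 5 \frac{i \sqrt{111}}{4} = 5 - \frac{5 i \sqrt{111}}{4} \approx 5.0 - 13.17 i$)
$\left(h + \left(-1\right) \left(-127\right) \left(-525\right)\right) + Y = \left(-72893 + \left(-1\right) \left(-127\right) \left(-525\right)\right) + \left(5 - \frac{5 i \sqrt{111}}{4}\right) = \left(-72893 + 127 \left(-525\right)\right) + \left(5 - \frac{5 i \sqrt{111}}{4}\right) = \left(-72893 - 66675\right) + \left(5 - \frac{5 i \sqrt{111}}{4}\right) = -139568 + \left(5 - \frac{5 i \sqrt{111}}{4}\right) = -139563 - \frac{5 i \sqrt{111}}{4}$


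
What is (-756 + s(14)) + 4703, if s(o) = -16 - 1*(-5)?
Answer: 3936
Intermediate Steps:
s(o) = -11 (s(o) = -16 + 5 = -11)
(-756 + s(14)) + 4703 = (-756 - 11) + 4703 = -767 + 4703 = 3936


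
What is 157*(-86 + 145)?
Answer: 9263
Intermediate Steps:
157*(-86 + 145) = 157*59 = 9263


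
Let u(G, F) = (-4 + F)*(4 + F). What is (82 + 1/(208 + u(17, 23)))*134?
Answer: 7922482/721 ≈ 10988.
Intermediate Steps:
(82 + 1/(208 + u(17, 23)))*134 = (82 + 1/(208 + (-16 + 23²)))*134 = (82 + 1/(208 + (-16 + 529)))*134 = (82 + 1/(208 + 513))*134 = (82 + 1/721)*134 = (59123/721)*134 = 7922482/721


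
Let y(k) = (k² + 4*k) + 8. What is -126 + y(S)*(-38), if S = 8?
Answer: -4078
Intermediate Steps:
y(k) = 8 + k² + 4*k
-126 + y(S)*(-38) = -126 + (8 + 8² + 4*8)*(-38) = -126 + (8 + 64 + 32)*(-38) = -126 + 104*(-38) = -126 - 3952 = -4078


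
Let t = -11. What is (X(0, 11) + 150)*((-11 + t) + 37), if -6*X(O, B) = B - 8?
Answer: 4485/2 ≈ 2242.5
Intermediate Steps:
X(O, B) = 4/3 - B/6 (X(O, B) = -(B - 8)/6 = -(-8 + B)/6 = 4/3 - B/6)
(X(0, 11) + 150)*((-11 + t) + 37) = ((4/3 - ⅙*11) + 150)*((-11 - 11) + 37) = ((4/3 - 11/6) + 150)*(-22 + 37) = (-½ + 150)*15 = (299/2)*15 = 4485/2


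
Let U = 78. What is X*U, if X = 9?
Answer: 702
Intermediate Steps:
X*U = 9*78 = 702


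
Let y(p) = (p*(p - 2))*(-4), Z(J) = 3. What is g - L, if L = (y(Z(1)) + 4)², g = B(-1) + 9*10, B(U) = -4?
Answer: 22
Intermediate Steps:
y(p) = -4*p*(-2 + p) (y(p) = (p*(-2 + p))*(-4) = -4*p*(-2 + p))
g = 86 (g = -4 + 9*10 = -4 + 90 = 86)
L = 64 (L = (4*3*(2 - 1*3) + 4)² = (4*3*(2 - 3) + 4)² = (4*3*(-1) + 4)² = (-12 + 4)² = (-8)² = 64)
g - L = 86 - 1*64 = 86 - 64 = 22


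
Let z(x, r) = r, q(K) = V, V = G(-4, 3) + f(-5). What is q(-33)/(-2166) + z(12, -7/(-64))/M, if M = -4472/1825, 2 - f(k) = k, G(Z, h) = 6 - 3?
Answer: -15266365/309963264 ≈ -0.049252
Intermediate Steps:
G(Z, h) = 3
f(k) = 2 - k
V = 10 (V = 3 + (2 - 1*(-5)) = 3 + (2 + 5) = 3 + 7 = 10)
q(K) = 10
M = -4472/1825 (M = -4472*1/1825 = -4472/1825 ≈ -2.4504)
q(-33)/(-2166) + z(12, -7/(-64))/M = 10/(-2166) + (-7/(-64))/(-4472/1825) = 10*(-1/2166) - 7*(-1/64)*(-1825/4472) = -5/1083 + (7/64)*(-1825/4472) = -5/1083 - 12775/286208 = -15266365/309963264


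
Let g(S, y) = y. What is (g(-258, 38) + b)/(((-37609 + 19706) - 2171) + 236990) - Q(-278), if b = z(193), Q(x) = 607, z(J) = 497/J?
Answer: -25411918485/41864788 ≈ -607.00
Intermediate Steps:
b = 497/193 ≈ 2.5751
(g(-258, 38) + b)/(((-37609 + 19706) - 2171) + 236990) - Q(-278) = (38 + 497/193)/(((-37609 + 19706) - 2171) + 236990) - 1*607 = 7831/(193*((-17903 - 2171) + 236990)) - 607 = 7831/(193*(-20074 + 236990)) - 607 = (7831/193)/216916 - 607 = (7831/193)*(1/216916) - 607 = 7831/41864788 - 607 = -25411918485/41864788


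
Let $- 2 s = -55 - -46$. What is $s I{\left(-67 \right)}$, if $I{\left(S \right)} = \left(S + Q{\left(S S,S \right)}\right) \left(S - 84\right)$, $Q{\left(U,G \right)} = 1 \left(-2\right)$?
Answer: $\frac{93771}{2} \approx 46886.0$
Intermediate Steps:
$s = \frac{9}{2}$ ($s = - \frac{-55 - -46}{2} = - \frac{-55 + 46}{2} = \left(- \frac{1}{2}\right) \left(-9\right) = \frac{9}{2} \approx 4.5$)
$Q{\left(U,G \right)} = -2$
$I{\left(S \right)} = \left(-84 + S\right) \left(-2 + S\right)$ ($I{\left(S \right)} = \left(S - 2\right) \left(S - 84\right) = \left(-2 + S\right) \left(-84 + S\right) = \left(-84 + S\right) \left(-2 + S\right)$)
$s I{\left(-67 \right)} = \frac{9 \left(168 + \left(-67\right)^{2} - -5762\right)}{2} = \frac{9 \left(168 + 4489 + 5762\right)}{2} = \frac{9}{2} \cdot 10419 = \frac{93771}{2}$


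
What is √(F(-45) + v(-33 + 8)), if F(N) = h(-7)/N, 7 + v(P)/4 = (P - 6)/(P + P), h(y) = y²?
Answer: I*√5987/15 ≈ 5.1584*I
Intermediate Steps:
v(P) = -28 + 2*(-6 + P)/P (v(P) = -28 + 4*((P - 6)/(P + P)) = -28 + 4*((-6 + P)/((2*P))) = -28 + 4*((1/(2*P))*(-6 + P)) = -28 + 4*((-6 + P)/(2*P)) = -28 + 2*(-6 + P)/P)
F(N) = 49/N (F(N) = (-7)²/N = 49/N)
√(F(-45) + v(-33 + 8)) = √(49/(-45) + (-26 - 12/(-33 + 8))) = √(49*(-1/45) + (-26 - 12/(-25))) = √(-49/45 + (-26 - 12*(-1/25))) = √(-49/45 + (-26 + 12/25)) = √(-49/45 - 638/25) = √(-5987/225) = I*√5987/15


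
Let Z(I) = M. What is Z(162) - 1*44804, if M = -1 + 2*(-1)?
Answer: -44807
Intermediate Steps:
M = -3 (M = -1 - 2 = -3)
Z(I) = -3
Z(162) - 1*44804 = -3 - 1*44804 = -3 - 44804 = -44807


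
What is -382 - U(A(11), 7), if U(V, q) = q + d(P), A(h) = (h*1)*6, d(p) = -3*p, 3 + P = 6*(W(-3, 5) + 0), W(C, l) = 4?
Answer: -326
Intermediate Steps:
P = 21 (P = -3 + 6*(4 + 0) = -3 + 6*4 = -3 + 24 = 21)
A(h) = 6*h (A(h) = h*6 = 6*h)
U(V, q) = -63 + q (U(V, q) = q - 3*21 = q - 63 = -63 + q)
-382 - U(A(11), 7) = -382 - (-63 + 7) = -382 - 1*(-56) = -382 + 56 = -326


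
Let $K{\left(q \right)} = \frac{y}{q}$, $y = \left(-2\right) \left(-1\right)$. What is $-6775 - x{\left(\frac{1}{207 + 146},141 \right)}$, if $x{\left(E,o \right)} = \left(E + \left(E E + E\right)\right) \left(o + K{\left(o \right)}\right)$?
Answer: $- \frac{119049919756}{17569869} \approx -6775.8$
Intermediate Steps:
$y = 2$
$K{\left(q \right)} = \frac{2}{q}$
$x{\left(E,o \right)} = \left(o + \frac{2}{o}\right) \left(E^{2} + 2 E\right)$ ($x{\left(E,o \right)} = \left(E + \left(E E + E\right)\right) \left(o + \frac{2}{o}\right) = \left(E + \left(E^{2} + E\right)\right) \left(o + \frac{2}{o}\right) = \left(E + \left(E + E^{2}\right)\right) \left(o + \frac{2}{o}\right) = \left(E^{2} + 2 E\right) \left(o + \frac{2}{o}\right) = \left(o + \frac{2}{o}\right) \left(E^{2} + 2 E\right)$)
$-6775 - x{\left(\frac{1}{207 + 146},141 \right)} = -6775 - \frac{4 + \frac{2}{207 + 146} + 141^{2} \left(2 + \frac{1}{207 + 146}\right)}{\left(207 + 146\right) 141} = -6775 - \frac{1}{353} \cdot \frac{1}{141} \left(4 + \frac{2}{353} + 19881 \left(2 + \frac{1}{353}\right)\right) = -6775 - \frac{1}{353} \cdot \frac{1}{141} \left(4 + 2 \cdot \frac{1}{353} + 19881 \left(2 + \frac{1}{353}\right)\right) = -6775 - \frac{1}{353} \cdot \frac{1}{141} \left(4 + \frac{2}{353} + 19881 \cdot \frac{707}{353}\right) = -6775 - \frac{1}{353} \cdot \frac{1}{141} \left(4 + \frac{2}{353} + \frac{14055867}{353}\right) = -6775 - \frac{1}{353} \cdot \frac{1}{141} \cdot \frac{14057281}{353} = -6775 - \frac{14057281}{17569869} = - \frac{119049919756}{17569869}$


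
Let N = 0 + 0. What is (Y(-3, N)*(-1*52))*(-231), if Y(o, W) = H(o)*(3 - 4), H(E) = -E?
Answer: -36036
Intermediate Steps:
N = 0
Y(o, W) = o (Y(o, W) = (-o)*(3 - 4) = -o*(-1) = o)
(Y(-3, N)*(-1*52))*(-231) = -(-3)*52*(-231) = -3*(-52)*(-231) = 156*(-231) = -36036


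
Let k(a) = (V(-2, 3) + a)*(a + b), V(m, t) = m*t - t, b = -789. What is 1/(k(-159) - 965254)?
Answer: -1/805990 ≈ -1.2407e-6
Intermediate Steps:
V(m, t) = -t + m*t
k(a) = (-789 + a)*(-9 + a) (k(a) = (3*(-1 - 2) + a)*(a - 789) = (3*(-3) + a)*(-789 + a) = (-9 + a)*(-789 + a) = (-789 + a)*(-9 + a))
1/(k(-159) - 965254) = 1/((7101 + (-159)² - 798*(-159)) - 965254) = 1/((7101 + 25281 + 126882) - 965254) = 1/(159264 - 965254) = 1/(-805990) = -1/805990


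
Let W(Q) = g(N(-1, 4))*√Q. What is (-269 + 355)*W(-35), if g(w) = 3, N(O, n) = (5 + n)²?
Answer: 258*I*√35 ≈ 1526.3*I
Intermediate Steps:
W(Q) = 3*√Q
(-269 + 355)*W(-35) = (-269 + 355)*(3*√(-35)) = 86*(3*(I*√35)) = 86*(3*I*√35) = 258*I*√35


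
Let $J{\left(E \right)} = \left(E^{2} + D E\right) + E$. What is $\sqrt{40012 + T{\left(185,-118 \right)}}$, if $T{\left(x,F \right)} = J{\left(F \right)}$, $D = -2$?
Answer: $3 \sqrt{6006} \approx 232.5$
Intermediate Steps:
$J{\left(E \right)} = E^{2} - E$ ($J{\left(E \right)} = \left(E^{2} - 2 E\right) + E = E^{2} - E$)
$T{\left(x,F \right)} = F \left(-1 + F\right)$
$\sqrt{40012 + T{\left(185,-118 \right)}} = \sqrt{40012 - 118 \left(-1 - 118\right)} = \sqrt{40012 - -14042} = \sqrt{40012 + 14042} = \sqrt{54054} = 3 \sqrt{6006}$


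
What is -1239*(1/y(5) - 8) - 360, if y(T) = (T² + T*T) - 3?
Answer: 447705/47 ≈ 9525.6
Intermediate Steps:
y(T) = -3 + 2*T² (y(T) = (T² + T²) - 3 = 2*T² - 3 = -3 + 2*T²)
-1239*(1/y(5) - 8) - 360 = -1239*(1/(-3 + 2*5²) - 8) - 360 = -1239*(1/(-3 + 2*25) - 8) - 360 = -1239*(1/(-3 + 50) - 8) - 360 = -1239*(1/47 - 8) - 360 = -1239*(-375)/47 - 360 = -177*(-2625/47) - 360 = 464625/47 - 360 = 447705/47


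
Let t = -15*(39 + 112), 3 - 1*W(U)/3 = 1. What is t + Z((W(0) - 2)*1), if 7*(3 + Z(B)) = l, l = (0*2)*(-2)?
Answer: -2268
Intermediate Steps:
W(U) = 6 (W(U) = 9 - 3*1 = 9 - 3 = 6)
t = -2265 (t = -15*151 = -2265)
l = 0 (l = 0*(-2) = 0)
Z(B) = -3 (Z(B) = -3 + (⅐)*0 = -3 + 0 = -3)
t + Z((W(0) - 2)*1) = -2265 - 3 = -2268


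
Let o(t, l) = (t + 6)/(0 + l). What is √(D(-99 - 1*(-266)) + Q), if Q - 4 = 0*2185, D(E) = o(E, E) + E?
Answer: 13*√28390/167 ≈ 13.116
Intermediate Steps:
o(t, l) = (6 + t)/l
D(E) = E + (6 + E)/E (D(E) = (6 + E)/E + E = E + (6 + E)/E)
Q = 4 (Q = 4 + 0*2185 = 4 + 0 = 4)
√(D(-99 - 1*(-266)) + Q) = √((1 + (-99 - 1*(-266)) + 6/(-99 - 1*(-266))) + 4) = √((1 + (-99 + 266) + 6/(-99 + 266)) + 4) = √((1 + 167 + 6/167) + 4) = √(28062/167 + 4) = √(28730/167) = 13*√28390/167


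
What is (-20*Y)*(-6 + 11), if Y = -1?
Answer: 100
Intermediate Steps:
(-20*Y)*(-6 + 11) = (-20*(-1))*(-6 + 11) = 20*5 = 100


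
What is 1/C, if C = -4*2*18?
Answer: -1/144 ≈ -0.0069444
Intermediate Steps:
C = -144 (C = -8*18 = -144)
1/C = 1/(-144) = -1/144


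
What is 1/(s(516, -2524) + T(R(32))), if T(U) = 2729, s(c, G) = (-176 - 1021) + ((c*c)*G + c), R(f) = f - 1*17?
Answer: -1/672028096 ≈ -1.4880e-9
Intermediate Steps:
R(f) = -17 + f (R(f) = f - 17 = -17 + f)
s(c, G) = -1197 + c + G*c² (s(c, G) = -1197 + (c²*G + c) = -1197 + (G*c² + c) = -1197 + (c + G*c²) = -1197 + c + G*c²)
1/(s(516, -2524) + T(R(32))) = 1/((-1197 + 516 - 2524*516²) + 2729) = 1/((-1197 + 516 - 2524*266256) + 2729) = 1/((-1197 + 516 - 672030144) + 2729) = 1/(-672030825 + 2729) = 1/(-672028096) = -1/672028096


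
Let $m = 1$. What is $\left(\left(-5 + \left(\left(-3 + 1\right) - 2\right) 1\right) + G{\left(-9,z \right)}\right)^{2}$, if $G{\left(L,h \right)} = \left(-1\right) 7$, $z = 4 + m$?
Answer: $256$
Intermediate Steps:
$z = 5$ ($z = 4 + 1 = 5$)
$G{\left(L,h \right)} = -7$
$\left(\left(-5 + \left(\left(-3 + 1\right) - 2\right) 1\right) + G{\left(-9,z \right)}\right)^{2} = \left(\left(-5 + \left(\left(-3 + 1\right) - 2\right) 1\right) - 7\right)^{2} = \left(\left(-5 + \left(-2 - 2\right) 1\right) - 7\right)^{2} = \left(\left(-5 - 4\right) - 7\right)^{2} = \left(-9 - 7\right)^{2} = \left(-16\right)^{2} = 256$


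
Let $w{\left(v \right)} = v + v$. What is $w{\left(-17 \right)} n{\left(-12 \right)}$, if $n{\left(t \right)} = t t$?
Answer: $-4896$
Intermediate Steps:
$w{\left(v \right)} = 2 v$
$n{\left(t \right)} = t^{2}$
$w{\left(-17 \right)} n{\left(-12 \right)} = 2 \left(-17\right) \left(-12\right)^{2} = \left(-34\right) 144 = -4896$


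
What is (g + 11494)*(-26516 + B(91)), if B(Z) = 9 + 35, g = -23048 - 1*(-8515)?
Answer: 80448408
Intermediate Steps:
g = -14533 (g = -23048 + 8515 = -14533)
B(Z) = 44
(g + 11494)*(-26516 + B(91)) = (-14533 + 11494)*(-26516 + 44) = -3039*(-26472) = 80448408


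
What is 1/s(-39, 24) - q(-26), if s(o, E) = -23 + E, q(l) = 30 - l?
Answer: -55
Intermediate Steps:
1/s(-39, 24) - q(-26) = 1/(-23 + 24) - (30 - 1*(-26)) = 1/1 - (30 + 26) = 1 - 1*56 = 1 - 56 = -55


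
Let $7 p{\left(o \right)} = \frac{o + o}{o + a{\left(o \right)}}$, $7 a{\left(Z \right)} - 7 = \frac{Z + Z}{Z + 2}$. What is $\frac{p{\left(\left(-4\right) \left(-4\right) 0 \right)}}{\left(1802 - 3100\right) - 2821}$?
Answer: $0$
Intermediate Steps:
$a{\left(Z \right)} = 1 + \frac{2 Z}{7 \left(2 + Z\right)}$ ($a{\left(Z \right)} = 1 + \frac{\left(Z + Z\right) \frac{1}{Z + 2}}{7} = 1 + \frac{2 Z \frac{1}{2 + Z}}{7} = 1 + \frac{2 Z}{7 \left(2 + Z\right)}$)
$p{\left(o \right)} = \frac{2 o}{7 \left(o + \frac{14 + 9 o}{7 \left(2 + o\right)}\right)}$ ($p{\left(o \right)} = \frac{\left(o + o\right) \frac{1}{o + \frac{14 + 9 o}{7 \left(2 + o\right)}}}{7} = \frac{2 o \frac{1}{o + \frac{14 + 9 o}{7 \left(2 + o\right)}}}{7} = \frac{2 o}{7 \left(o + \frac{14 + 9 o}{7 \left(2 + o\right)}\right)}$)
$\frac{p{\left(\left(-4\right) \left(-4\right) 0 \right)}}{\left(1802 - 3100\right) - 2821} = \frac{2 \left(-4\right) \left(-4\right) 0 \frac{1}{14 + 7 \left(\left(-4\right) \left(-4\right) 0\right)^{2} + 23 \left(-4\right) \left(-4\right) 0} \left(2 + \left(-4\right) \left(-4\right) 0\right)}{\left(1802 - 3100\right) - 2821} = \frac{2 \cdot 16 \cdot 0 \frac{1}{14 + 7 \left(16 \cdot 0\right)^{2} + 23 \cdot 16 \cdot 0} \left(2 + 16 \cdot 0\right)}{-1298 - 2821} = \frac{2 \cdot 0 \frac{1}{14 + 7 \cdot 0^{2} + 23 \cdot 0} \left(2 + 0\right)}{-4119} = 2 \cdot 0 \frac{1}{14 + 7 \cdot 0 + 0} \cdot 2 \left(- \frac{1}{4119}\right) = 2 \cdot 0 \frac{1}{14 + 0 + 0} \cdot 2 \left(- \frac{1}{4119}\right) = 2 \cdot 0 \cdot \frac{1}{14} \cdot 2 \left(- \frac{1}{4119}\right) = 0 \left(- \frac{1}{4119}\right) = 0$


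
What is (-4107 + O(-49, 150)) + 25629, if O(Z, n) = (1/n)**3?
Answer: 72636750001/3375000 ≈ 21522.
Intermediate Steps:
O(Z, n) = n**(-3)
(-4107 + O(-49, 150)) + 25629 = (-4107 + 150**(-3)) + 25629 = (-4107 + 1/3375000) + 25629 = -13861124999/3375000 + 25629 = 72636750001/3375000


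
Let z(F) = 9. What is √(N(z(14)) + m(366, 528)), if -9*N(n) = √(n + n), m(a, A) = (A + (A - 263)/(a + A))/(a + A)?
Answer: √(472297 - 266412*√2)/894 ≈ 0.34573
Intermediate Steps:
m(a, A) = (A + (-263 + A)/(A + a))/(A + a)
N(n) = -√2*√n/9 (N(n) = -√(n + n)/9 = -√2*√n/9)
√(N(z(14)) + m(366, 528)) = √(-√2*√9/9 + (-263 + 528 + 528² + 528*366)/(528 + 366)²) = √(-⅑*√2*3 + (-263 + 528 + 278784 + 193248)/894²) = √(-√2/3 + (1/799236)*472297) = √(-√2/3 + 472297/799236) = √(472297/799236 - √2/3)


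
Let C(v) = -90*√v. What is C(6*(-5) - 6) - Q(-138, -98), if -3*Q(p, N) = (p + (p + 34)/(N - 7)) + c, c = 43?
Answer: -9871/315 - 540*I ≈ -31.337 - 540.0*I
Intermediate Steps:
Q(p, N) = -43/3 - p/3 - (34 + p)/(3*(-7 + N)) (Q(p, N) = -((p + (p + 34)/(N - 7)) + 43)/3 = -((p + (34 + p)/(-7 + N)) + 43)/3 = -(43 + p + (34 + p)/(-7 + N))/3 = -43/3 - p/3 - (34 + p)/(3*(-7 + N)))
C(6*(-5) - 6) - Q(-138, -98) = -90*√(6*(-5) - 6) - (267 - 43*(-98) + 6*(-138) - 1*(-98)*(-138))/(3*(-7 - 98)) = -90*√(-30 - 6) - (267 + 4214 - 828 - 13524)/(3*(-105)) = -540*I - (-1)*(-9871)/(3*105) = -540*I - 1*9871/315 = -540*I - 9871/315 = -9871/315 - 540*I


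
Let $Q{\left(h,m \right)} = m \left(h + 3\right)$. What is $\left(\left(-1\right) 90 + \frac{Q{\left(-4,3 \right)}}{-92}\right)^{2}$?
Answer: $\frac{68508729}{8464} \approx 8094.1$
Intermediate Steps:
$Q{\left(h,m \right)} = m \left(3 + h\right)$
$\left(\left(-1\right) 90 + \frac{Q{\left(-4,3 \right)}}{-92}\right)^{2} = \left(\left(-1\right) 90 + \frac{3 \left(3 - 4\right)}{-92}\right)^{2} = \left(-90 + 3 \left(-1\right) \left(- \frac{1}{92}\right)\right)^{2} = \left(-90 - - \frac{3}{92}\right)^{2} = \left(-90 + \frac{3}{92}\right)^{2} = \left(- \frac{8277}{92}\right)^{2} = \frac{68508729}{8464}$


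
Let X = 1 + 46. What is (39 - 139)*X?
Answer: -4700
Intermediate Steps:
X = 47
(39 - 139)*X = (39 - 139)*47 = -100*47 = -4700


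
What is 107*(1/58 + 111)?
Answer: 688973/58 ≈ 11879.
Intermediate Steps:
107*(1/58 + 111) = 107*(6439/58) = 688973/58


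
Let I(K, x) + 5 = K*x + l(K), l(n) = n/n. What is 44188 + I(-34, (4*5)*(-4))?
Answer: 46904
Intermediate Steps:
l(n) = 1
I(K, x) = -4 + K*x (I(K, x) = -5 + (K*x + 1) = -5 + (1 + K*x) = -4 + K*x)
44188 + I(-34, (4*5)*(-4)) = 44188 + (-4 - 34*4*5*(-4)) = 44188 + (-4 - 680*(-4)) = 44188 + (-4 - 34*(-80)) = 44188 + (-4 + 2720) = 44188 + 2716 = 46904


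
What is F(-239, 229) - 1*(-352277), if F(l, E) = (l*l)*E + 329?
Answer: 13433315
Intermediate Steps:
F(l, E) = 329 + E*l**2 (F(l, E) = l**2*E + 329 = E*l**2 + 329 = 329 + E*l**2)
F(-239, 229) - 1*(-352277) = (329 + 229*(-239)**2) - 1*(-352277) = (329 + 229*57121) + 352277 = (329 + 13080709) + 352277 = 13081038 + 352277 = 13433315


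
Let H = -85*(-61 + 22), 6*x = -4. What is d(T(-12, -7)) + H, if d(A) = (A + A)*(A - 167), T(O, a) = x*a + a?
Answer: 36947/9 ≈ 4105.2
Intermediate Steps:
x = -⅔ (x = (⅙)*(-4) = -⅔ ≈ -0.66667)
H = 3315 (H = -85*(-39) = 3315)
T(O, a) = a/3 (T(O, a) = -2*a/3 + a = a/3)
d(A) = 2*A*(-167 + A) (d(A) = (2*A)*(-167 + A) = 2*A*(-167 + A))
d(T(-12, -7)) + H = 2*((⅓)*(-7))*(-167 + (⅓)*(-7)) + 3315 = 2*(-7/3)*(-167 - 7/3) + 3315 = 2*(-7/3)*(-508/3) + 3315 = 7112/9 + 3315 = 36947/9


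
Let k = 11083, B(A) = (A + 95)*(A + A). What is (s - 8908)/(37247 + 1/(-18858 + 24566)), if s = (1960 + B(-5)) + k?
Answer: 18465380/212605877 ≈ 0.086853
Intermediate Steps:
B(A) = 2*A*(95 + A) (B(A) = (95 + A)*(2*A) = 2*A*(95 + A))
s = 12143 (s = (1960 + 2*(-5)*(95 - 5)) + 11083 = (1960 + 2*(-5)*90) + 11083 = (1960 - 900) + 11083 = 1060 + 11083 = 12143)
(s - 8908)/(37247 + 1/(-18858 + 24566)) = (12143 - 8908)/(37247 + 1/(-18858 + 24566)) = 3235/(37247 + 1/5708) = 3235/(212605877/5708) = 3235*(5708/212605877) = 18465380/212605877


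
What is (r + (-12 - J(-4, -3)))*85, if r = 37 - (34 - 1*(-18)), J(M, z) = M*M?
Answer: -3655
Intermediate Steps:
J(M, z) = M²
r = -15 (r = 37 - (34 + 18) = 37 - 1*52 = 37 - 52 = -15)
(r + (-12 - J(-4, -3)))*85 = (-15 + (-12 - 1*(-4)²))*85 = (-15 + (-12 - 1*16))*85 = (-15 + (-12 - 16))*85 = (-15 - 28)*85 = -43*85 = -3655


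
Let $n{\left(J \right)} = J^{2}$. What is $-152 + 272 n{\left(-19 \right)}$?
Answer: $98040$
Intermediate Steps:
$-152 + 272 n{\left(-19 \right)} = -152 + 272 \left(-19\right)^{2} = -152 + 272 \cdot 361 = -152 + 98192 = 98040$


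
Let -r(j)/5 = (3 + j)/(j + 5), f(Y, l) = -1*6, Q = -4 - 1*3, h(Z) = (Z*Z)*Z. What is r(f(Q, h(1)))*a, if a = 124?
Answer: -1860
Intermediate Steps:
h(Z) = Z³ (h(Z) = Z²*Z = Z³)
Q = -7 (Q = -4 - 3 = -7)
f(Y, l) = -6
r(j) = -5*(3 + j)/(5 + j) (r(j) = -5*(3 + j)/(j + 5) = -5*(3 + j)/(5 + j))
r(f(Q, h(1)))*a = (5*(-3 - 1*(-6))/(5 - 6))*124 = (5*(-3 + 6)/(-1))*124 = (5*(-1)*3)*124 = -15*124 = -1860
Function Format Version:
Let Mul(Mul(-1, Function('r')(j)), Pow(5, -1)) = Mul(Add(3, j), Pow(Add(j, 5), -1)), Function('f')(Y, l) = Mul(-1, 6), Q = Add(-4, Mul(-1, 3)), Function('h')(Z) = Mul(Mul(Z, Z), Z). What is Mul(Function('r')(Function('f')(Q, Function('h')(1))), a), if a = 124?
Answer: -1860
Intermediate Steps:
Function('h')(Z) = Pow(Z, 3) (Function('h')(Z) = Mul(Pow(Z, 2), Z) = Pow(Z, 3))
Q = -7 (Q = Add(-4, -3) = -7)
Function('f')(Y, l) = -6
Function('r')(j) = Mul(-5, Pow(Add(5, j), -1), Add(3, j)) (Function('r')(j) = Mul(-5, Mul(Add(3, j), Pow(Add(j, 5), -1))) = Mul(-5, Mul(Add(3, j), Pow(Add(5, j), -1))) = Mul(-5, Mul(Pow(Add(5, j), -1), Add(3, j))) = Mul(-5, Pow(Add(5, j), -1), Add(3, j)))
Mul(Function('r')(Function('f')(Q, Function('h')(1))), a) = Mul(Mul(5, Pow(Add(5, -6), -1), Add(-3, Mul(-1, -6))), 124) = Mul(Mul(5, Pow(-1, -1), Add(-3, 6)), 124) = Mul(Mul(5, -1, 3), 124) = Mul(-15, 124) = -1860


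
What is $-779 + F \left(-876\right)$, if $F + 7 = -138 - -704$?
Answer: $-490463$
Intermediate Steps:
$F = 559$ ($F = -7 - -566 = -7 + \left(-138 + 704\right) = -7 + 566 = 559$)
$-779 + F \left(-876\right) = -779 + 559 \left(-876\right) = -779 - 489684 = -490463$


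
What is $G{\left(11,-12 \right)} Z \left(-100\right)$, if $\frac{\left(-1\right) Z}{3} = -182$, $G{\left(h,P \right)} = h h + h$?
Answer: $-7207200$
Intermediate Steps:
$G{\left(h,P \right)} = h + h^{2}$ ($G{\left(h,P \right)} = h^{2} + h = h + h^{2}$)
$Z = 546$ ($Z = \left(-3\right) \left(-182\right) = 546$)
$G{\left(11,-12 \right)} Z \left(-100\right) = 11 \left(1 + 11\right) 546 \left(-100\right) = 11 \cdot 12 \cdot 546 \left(-100\right) = 132 \cdot 546 \left(-100\right) = 72072 \left(-100\right) = -7207200$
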